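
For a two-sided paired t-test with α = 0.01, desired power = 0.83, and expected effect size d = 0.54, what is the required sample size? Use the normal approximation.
n = 43 pairs

Sample size formula (paired t-test, normal approximation):
n = ((z_{α/2} + z_β) / d)²

z_{α/2} = 2.576 (for α = 0.01, two-sided)
z_β = 0.954 (for power = 0.83)
d = 0.54

n = ((2.576 + 0.954) / 0.54)²
n = (6.537)²
n ≈ 42.73
Round up to the next whole number: n = 43 pairs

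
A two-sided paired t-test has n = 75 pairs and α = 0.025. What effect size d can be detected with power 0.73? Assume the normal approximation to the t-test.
d ≈ 0.33

Minimum detectable effect (paired t-test, normal approximation):
d = (z_{α/2} + z_β) / √n
d = (2.241 + 0.613) / √75
d = 2.854 / 8.660
d ≈ 0.33

By Cohen's convention (0.2 small / 0.5 medium / 0.8 large): small effect.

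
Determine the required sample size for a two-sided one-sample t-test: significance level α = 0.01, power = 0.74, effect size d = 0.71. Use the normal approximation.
n = 21

Sample size formula (one-sample t-test, normal approximation):
n = ((z_{α/2} + z_β) / d)²

z_{α/2} = 2.576 (for α = 0.01, two-sided)
z_β = 0.643 (for power = 0.74)
d = 0.71

n = ((2.576 + 0.643) / 0.71)²
n = (4.534)²
n ≈ 20.56
Round up to the next whole number: n = 21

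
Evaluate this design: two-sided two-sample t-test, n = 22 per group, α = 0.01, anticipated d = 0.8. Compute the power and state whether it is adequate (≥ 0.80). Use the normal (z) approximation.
Power ≈ 0.53; the study is underpowered (power < 0.80)

Power calculation (two-sample t-test, normal approximation):
z_β = d · √(n/2) - z_{α/2}
z_β = 0.8 · √(22/2) - 2.576
z_β = 0.8 · 3.317 - 2.576
z_β = 0.077

Power = Φ(z_β) = Φ(0.077) ≈ 0.531

Effect size d = 0.8 is large by Cohen's convention (0.2/0.5/0.8).

Threshold: power ≥ 0.80 is conventionally adequate.
Power ≈ 0.53 → the study is underpowered (power < 0.80).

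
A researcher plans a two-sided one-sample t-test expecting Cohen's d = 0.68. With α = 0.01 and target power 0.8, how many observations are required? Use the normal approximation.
n = 26

Sample size formula (one-sample t-test, normal approximation):
n = ((z_{α/2} + z_β) / d)²

z_{α/2} = 2.576 (for α = 0.01, two-sided)
z_β = 0.842 (for power = 0.8)
d = 0.68

n = ((2.576 + 0.842) / 0.68)²
n = (5.026)²
n ≈ 25.26
Round up to the next whole number: n = 26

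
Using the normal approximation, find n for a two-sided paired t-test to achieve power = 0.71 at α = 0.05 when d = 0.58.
n = 19 pairs

Sample size formula (paired t-test, normal approximation):
n = ((z_{α/2} + z_β) / d)²

z_{α/2} = 1.960 (for α = 0.05, two-sided)
z_β = 0.553 (for power = 0.71)
d = 0.58

n = ((1.960 + 0.553) / 0.58)²
n = (4.333)²
n ≈ 18.77
Round up to the next whole number: n = 19 pairs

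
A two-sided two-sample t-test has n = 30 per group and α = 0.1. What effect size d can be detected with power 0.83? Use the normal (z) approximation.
d ≈ 0.67

Minimum detectable effect (two-sample t-test, normal approximation):
d = (z_{α/2} + z_β) / √(n/2)
d = (1.645 + 0.954) / √(30/2)
d = 2.599 / 3.873
d ≈ 0.67

By Cohen's convention (0.2 small / 0.5 medium / 0.8 large): medium effect.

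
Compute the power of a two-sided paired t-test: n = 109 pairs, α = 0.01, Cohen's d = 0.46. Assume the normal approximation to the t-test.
Power ≈ 0.99

Power calculation (paired t-test, normal approximation):
z_β = d · √n - z_{α/2}
z_β = 0.46 · √109 - 2.576
z_β = 0.46 · 10.440 - 2.576
z_β = 2.227

Power = Φ(z_β) = Φ(2.227) ≈ 0.987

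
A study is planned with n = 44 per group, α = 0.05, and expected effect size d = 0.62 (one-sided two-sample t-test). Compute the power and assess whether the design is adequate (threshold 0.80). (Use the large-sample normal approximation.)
Power ≈ 0.90; the study is adequately powered (power ≥ 0.80)

Power calculation (two-sample t-test, normal approximation):
z_β = d · √(n/2) - z_α
z_β = 0.62 · √(44/2) - 1.645
z_β = 0.62 · 4.690 - 1.645
z_β = 1.263

Power = Φ(z_β) = Φ(1.263) ≈ 0.897

Effect size d = 0.62 is medium by Cohen's convention (0.2/0.5/0.8).

Threshold: power ≥ 0.80 is conventionally adequate.
Power ≈ 0.90 → the study is adequately powered (power ≥ 0.80).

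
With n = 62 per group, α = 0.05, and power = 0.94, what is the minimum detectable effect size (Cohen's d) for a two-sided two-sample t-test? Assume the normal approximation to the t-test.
d ≈ 0.63

Minimum detectable effect (two-sample t-test, normal approximation):
d = (z_{α/2} + z_β) / √(n/2)
d = (1.960 + 1.555) / √(62/2)
d = 3.515 / 5.568
d ≈ 0.63

By Cohen's convention (0.2 small / 0.5 medium / 0.8 large): medium effect.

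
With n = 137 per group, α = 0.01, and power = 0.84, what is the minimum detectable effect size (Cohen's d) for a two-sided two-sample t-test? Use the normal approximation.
d ≈ 0.43

Minimum detectable effect (two-sample t-test, normal approximation):
d = (z_{α/2} + z_β) / √(n/2)
d = (2.576 + 0.994) / √(137/2)
d = 3.570 / 8.276
d ≈ 0.43

By Cohen's convention (0.2 small / 0.5 medium / 0.8 large): small effect.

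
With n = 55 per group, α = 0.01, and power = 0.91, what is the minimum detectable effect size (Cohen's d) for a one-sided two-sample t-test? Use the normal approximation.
d ≈ 0.70

Minimum detectable effect (two-sample t-test, normal approximation):
d = (z_α + z_β) / √(n/2)
d = (2.326 + 1.341) / √(55/2)
d = 3.667 / 5.244
d ≈ 0.70

By Cohen's convention (0.2 small / 0.5 medium / 0.8 large): medium effect.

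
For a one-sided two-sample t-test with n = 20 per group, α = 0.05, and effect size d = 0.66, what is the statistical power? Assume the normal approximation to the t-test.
Power ≈ 0.67

Power calculation (two-sample t-test, normal approximation):
z_β = d · √(n/2) - z_α
z_β = 0.66 · √(20/2) - 1.645
z_β = 0.66 · 3.162 - 1.645
z_β = 0.442

Power = Φ(z_β) = Φ(0.442) ≈ 0.671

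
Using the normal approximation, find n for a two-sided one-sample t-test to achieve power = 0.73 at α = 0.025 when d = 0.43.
n = 45

Sample size formula (one-sample t-test, normal approximation):
n = ((z_{α/2} + z_β) / d)²

z_{α/2} = 2.241 (for α = 0.025, two-sided)
z_β = 0.613 (for power = 0.73)
d = 0.43

n = ((2.241 + 0.613) / 0.43)²
n = (6.637)²
n ≈ 44.05
Round up to the next whole number: n = 45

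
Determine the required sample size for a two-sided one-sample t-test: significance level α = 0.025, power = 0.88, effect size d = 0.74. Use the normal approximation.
n = 22

Sample size formula (one-sample t-test, normal approximation):
n = ((z_{α/2} + z_β) / d)²

z_{α/2} = 2.241 (for α = 0.025, two-sided)
z_β = 1.175 (for power = 0.88)
d = 0.74

n = ((2.241 + 1.175) / 0.74)²
n = (4.616)²
n ≈ 21.31
Round up to the next whole number: n = 22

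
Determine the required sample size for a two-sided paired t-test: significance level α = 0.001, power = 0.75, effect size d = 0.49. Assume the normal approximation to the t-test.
n = 66 pairs

Sample size formula (paired t-test, normal approximation):
n = ((z_{α/2} + z_β) / d)²

z_{α/2} = 3.291 (for α = 0.001, two-sided)
z_β = 0.674 (for power = 0.75)
d = 0.49

n = ((3.291 + 0.674) / 0.49)²
n = (8.092)²
n ≈ 65.48
Round up to the next whole number: n = 66 pairs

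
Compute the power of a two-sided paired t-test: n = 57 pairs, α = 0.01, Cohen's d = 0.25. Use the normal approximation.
Power ≈ 0.25

Power calculation (paired t-test, normal approximation):
z_β = d · √n - z_{α/2}
z_β = 0.25 · √57 - 2.576
z_β = 0.25 · 7.550 - 2.576
z_β = -0.688

Power = Φ(z_β) = Φ(-0.688) ≈ 0.246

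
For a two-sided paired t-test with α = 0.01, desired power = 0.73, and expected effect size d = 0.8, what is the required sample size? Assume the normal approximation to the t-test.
n = 16 pairs

Sample size formula (paired t-test, normal approximation):
n = ((z_{α/2} + z_β) / d)²

z_{α/2} = 2.576 (for α = 0.01, two-sided)
z_β = 0.613 (for power = 0.73)
d = 0.8

n = ((2.576 + 0.613) / 0.8)²
n = (3.986)²
n ≈ 15.89
Round up to the next whole number: n = 16 pairs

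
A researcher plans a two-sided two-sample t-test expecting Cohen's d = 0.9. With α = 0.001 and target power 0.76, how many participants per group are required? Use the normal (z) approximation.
n = 40 per group

Sample size formula (two-sample t-test, normal approximation):
n = 2 · ((z_{α/2} + z_β) / d)²

z_{α/2} = 3.291 (for α = 0.001, two-sided)
z_β = 0.706 (for power = 0.76)
d = 0.9

n = 2 · ((3.291 + 0.706) / 0.9)²
n = 2 · (4.441)²
n ≈ 39.44
Round up to the next whole number: n = 40 per group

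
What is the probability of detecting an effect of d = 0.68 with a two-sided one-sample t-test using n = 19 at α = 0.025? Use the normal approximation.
Power ≈ 0.77

Power calculation (one-sample t-test, normal approximation):
z_β = d · √n - z_{α/2}
z_β = 0.68 · √19 - 2.241
z_β = 0.68 · 4.359 - 2.241
z_β = 0.723

Power = Φ(z_β) = Φ(0.723) ≈ 0.765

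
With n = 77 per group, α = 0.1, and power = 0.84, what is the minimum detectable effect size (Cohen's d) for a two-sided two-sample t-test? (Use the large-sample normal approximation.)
d ≈ 0.43

Minimum detectable effect (two-sample t-test, normal approximation):
d = (z_{α/2} + z_β) / √(n/2)
d = (1.645 + 0.994) / √(77/2)
d = 2.639 / 6.205
d ≈ 0.43

By Cohen's convention (0.2 small / 0.5 medium / 0.8 large): small effect.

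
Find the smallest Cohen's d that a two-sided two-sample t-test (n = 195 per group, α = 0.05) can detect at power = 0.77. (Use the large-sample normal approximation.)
d ≈ 0.27

Minimum detectable effect (two-sample t-test, normal approximation):
d = (z_{α/2} + z_β) / √(n/2)
d = (1.960 + 0.739) / √(195/2)
d = 2.699 / 9.874
d ≈ 0.27

By Cohen's convention (0.2 small / 0.5 medium / 0.8 large): small effect.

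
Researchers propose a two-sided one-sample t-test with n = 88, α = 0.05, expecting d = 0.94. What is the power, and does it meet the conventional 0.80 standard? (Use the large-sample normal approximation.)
Power ≈ 1.00; the study is adequately powered (power ≥ 0.80)

Power calculation (one-sample t-test, normal approximation):
z_β = d · √n - z_{α/2}
z_β = 0.94 · √88 - 1.960
z_β = 0.94 · 9.381 - 1.960
z_β = 6.858

Power = Φ(z_β) = Φ(6.858) ≈ 1.000

Effect size d = 0.94 is large by Cohen's convention (0.2/0.5/0.8).

Threshold: power ≥ 0.80 is conventionally adequate.
Power ≈ 1.00 → the study is adequately powered (power ≥ 0.80).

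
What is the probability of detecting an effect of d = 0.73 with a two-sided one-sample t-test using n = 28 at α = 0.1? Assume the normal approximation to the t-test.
Power ≈ 0.99

Power calculation (one-sample t-test, normal approximation):
z_β = d · √n - z_{α/2}
z_β = 0.73 · √28 - 1.645
z_β = 0.73 · 5.292 - 1.645
z_β = 2.218

Power = Φ(z_β) = Φ(2.218) ≈ 0.987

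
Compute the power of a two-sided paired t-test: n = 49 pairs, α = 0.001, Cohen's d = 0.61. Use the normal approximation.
Power ≈ 0.84

Power calculation (paired t-test, normal approximation):
z_β = d · √n - z_{α/2}
z_β = 0.61 · √49 - 3.291
z_β = 0.61 · 7.000 - 3.291
z_β = 0.979

Power = Φ(z_β) = Φ(0.979) ≈ 0.836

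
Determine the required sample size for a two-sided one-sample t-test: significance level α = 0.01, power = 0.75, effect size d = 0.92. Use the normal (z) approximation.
n = 13

Sample size formula (one-sample t-test, normal approximation):
n = ((z_{α/2} + z_β) / d)²

z_{α/2} = 2.576 (for α = 0.01, two-sided)
z_β = 0.674 (for power = 0.75)
d = 0.92

n = ((2.576 + 0.674) / 0.92)²
n = (3.533)²
n ≈ 12.48
Round up to the next whole number: n = 13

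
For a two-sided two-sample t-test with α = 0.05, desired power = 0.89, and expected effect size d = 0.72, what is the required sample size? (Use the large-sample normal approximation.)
n = 40 per group

Sample size formula (two-sample t-test, normal approximation):
n = 2 · ((z_{α/2} + z_β) / d)²

z_{α/2} = 1.960 (for α = 0.05, two-sided)
z_β = 1.227 (for power = 0.89)
d = 0.72

n = 2 · ((1.960 + 1.227) / 0.72)²
n = 2 · (4.426)²
n ≈ 39.18
Round up to the next whole number: n = 40 per group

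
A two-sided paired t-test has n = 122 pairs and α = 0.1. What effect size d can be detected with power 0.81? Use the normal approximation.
d ≈ 0.23

Minimum detectable effect (paired t-test, normal approximation):
d = (z_{α/2} + z_β) / √n
d = (1.645 + 0.878) / √122
d = 2.523 / 11.045
d ≈ 0.23

By Cohen's convention (0.2 small / 0.5 medium / 0.8 large): small effect.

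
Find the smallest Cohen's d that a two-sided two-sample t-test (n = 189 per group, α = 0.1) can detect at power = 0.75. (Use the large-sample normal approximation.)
d ≈ 0.24

Minimum detectable effect (two-sample t-test, normal approximation):
d = (z_{α/2} + z_β) / √(n/2)
d = (1.645 + 0.674) / √(189/2)
d = 2.319 / 9.721
d ≈ 0.24

By Cohen's convention (0.2 small / 0.5 medium / 0.8 large): small effect.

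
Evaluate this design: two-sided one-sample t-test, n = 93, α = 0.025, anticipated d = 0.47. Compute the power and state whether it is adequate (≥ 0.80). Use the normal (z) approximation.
Power ≈ 0.99; the study is adequately powered (power ≥ 0.80)

Power calculation (one-sample t-test, normal approximation):
z_β = d · √n - z_{α/2}
z_β = 0.47 · √93 - 2.241
z_β = 0.47 · 9.644 - 2.241
z_β = 2.291

Power = Φ(z_β) = Φ(2.291) ≈ 0.989

Effect size d = 0.47 is small by Cohen's convention (0.2/0.5/0.8).

Threshold: power ≥ 0.80 is conventionally adequate.
Power ≈ 0.99 → the study is adequately powered (power ≥ 0.80).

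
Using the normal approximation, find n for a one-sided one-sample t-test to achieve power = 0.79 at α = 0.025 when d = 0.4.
n = 48

Sample size formula (one-sample t-test, normal approximation):
n = ((z_α + z_β) / d)²

z_α = 1.960 (for α = 0.025, one-sided)
z_β = 0.806 (for power = 0.79)
d = 0.4

n = ((1.960 + 0.806) / 0.4)²
n = (6.915)²
n ≈ 47.82
Round up to the next whole number: n = 48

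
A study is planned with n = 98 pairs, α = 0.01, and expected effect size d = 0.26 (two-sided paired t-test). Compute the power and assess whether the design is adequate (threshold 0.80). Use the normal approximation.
Power ≈ 0.50; the study is underpowered (power < 0.80)

Power calculation (paired t-test, normal approximation):
z_β = d · √n - z_{α/2}
z_β = 0.26 · √98 - 2.576
z_β = 0.26 · 9.899 - 2.576
z_β = -0.002

Power = Φ(z_β) = Φ(-0.002) ≈ 0.499

Effect size d = 0.26 is small by Cohen's convention (0.2/0.5/0.8).

Threshold: power ≥ 0.80 is conventionally adequate.
Power ≈ 0.50 → the study is underpowered (power < 0.80).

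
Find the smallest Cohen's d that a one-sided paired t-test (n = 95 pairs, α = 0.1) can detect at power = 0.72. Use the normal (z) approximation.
d ≈ 0.19

Minimum detectable effect (paired t-test, normal approximation):
d = (z_α + z_β) / √n
d = (1.282 + 0.583) / √95
d = 1.864 / 9.747
d ≈ 0.19

By Cohen's convention (0.2 small / 0.5 medium / 0.8 large): very small effect.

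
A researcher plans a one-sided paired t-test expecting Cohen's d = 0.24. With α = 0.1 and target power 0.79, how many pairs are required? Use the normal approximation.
n = 76 pairs

Sample size formula (paired t-test, normal approximation):
n = ((z_α + z_β) / d)²

z_α = 1.282 (for α = 0.1, one-sided)
z_β = 0.806 (for power = 0.79)
d = 0.24

n = ((1.282 + 0.806) / 0.24)²
n = (8.700)²
n ≈ 75.69
Round up to the next whole number: n = 76 pairs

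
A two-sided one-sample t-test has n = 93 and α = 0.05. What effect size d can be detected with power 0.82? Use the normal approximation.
d ≈ 0.30

Minimum detectable effect (one-sample t-test, normal approximation):
d = (z_{α/2} + z_β) / √n
d = (1.960 + 0.915) / √93
d = 2.875 / 9.644
d ≈ 0.30

By Cohen's convention (0.2 small / 0.5 medium / 0.8 large): small effect.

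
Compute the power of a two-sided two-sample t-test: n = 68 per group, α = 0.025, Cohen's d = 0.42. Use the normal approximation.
Power ≈ 0.58

Power calculation (two-sample t-test, normal approximation):
z_β = d · √(n/2) - z_{α/2}
z_β = 0.42 · √(68/2) - 2.241
z_β = 0.42 · 5.831 - 2.241
z_β = 0.208

Power = Φ(z_β) = Φ(0.208) ≈ 0.582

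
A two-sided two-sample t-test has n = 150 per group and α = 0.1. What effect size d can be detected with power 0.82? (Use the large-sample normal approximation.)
d ≈ 0.30

Minimum detectable effect (two-sample t-test, normal approximation):
d = (z_{α/2} + z_β) / √(n/2)
d = (1.645 + 0.915) / √(150/2)
d = 2.560 / 8.660
d ≈ 0.30

By Cohen's convention (0.2 small / 0.5 medium / 0.8 large): small effect.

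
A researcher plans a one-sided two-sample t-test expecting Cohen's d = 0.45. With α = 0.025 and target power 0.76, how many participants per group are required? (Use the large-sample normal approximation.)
n = 71 per group

Sample size formula (two-sample t-test, normal approximation):
n = 2 · ((z_α + z_β) / d)²

z_α = 1.960 (for α = 0.025, one-sided)
z_β = 0.706 (for power = 0.76)
d = 0.45

n = 2 · ((1.960 + 0.706) / 0.45)²
n = 2 · (5.924)²
n ≈ 70.19
Round up to the next whole number: n = 71 per group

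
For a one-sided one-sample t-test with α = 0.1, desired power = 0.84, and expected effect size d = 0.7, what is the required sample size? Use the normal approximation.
n = 11

Sample size formula (one-sample t-test, normal approximation):
n = ((z_α + z_β) / d)²

z_α = 1.282 (for α = 0.1, one-sided)
z_β = 0.994 (for power = 0.84)
d = 0.7

n = ((1.282 + 0.994) / 0.7)²
n = (3.251)²
n ≈ 10.57
Round up to the next whole number: n = 11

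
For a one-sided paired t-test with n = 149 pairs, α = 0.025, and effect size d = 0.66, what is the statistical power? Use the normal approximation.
Power ≈ 1.00

Power calculation (paired t-test, normal approximation):
z_β = d · √n - z_α
z_β = 0.66 · √149 - 1.960
z_β = 0.66 · 12.207 - 1.960
z_β = 6.096

Power = Φ(z_β) = Φ(6.096) ≈ 1.000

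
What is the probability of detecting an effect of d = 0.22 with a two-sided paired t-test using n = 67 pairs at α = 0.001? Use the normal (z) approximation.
Power ≈ 0.07

Power calculation (paired t-test, normal approximation):
z_β = d · √n - z_{α/2}
z_β = 0.22 · √67 - 3.291
z_β = 0.22 · 8.185 - 3.291
z_β = -1.490

Power = Φ(z_β) = Φ(-1.490) ≈ 0.068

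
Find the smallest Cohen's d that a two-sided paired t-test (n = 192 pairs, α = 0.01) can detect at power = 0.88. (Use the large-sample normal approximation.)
d ≈ 0.27

Minimum detectable effect (paired t-test, normal approximation):
d = (z_{α/2} + z_β) / √n
d = (2.576 + 1.175) / √192
d = 3.751 / 13.856
d ≈ 0.27

By Cohen's convention (0.2 small / 0.5 medium / 0.8 large): small effect.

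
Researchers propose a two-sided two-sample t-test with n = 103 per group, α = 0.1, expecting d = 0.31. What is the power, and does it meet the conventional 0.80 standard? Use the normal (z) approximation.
Power ≈ 0.72; the study is underpowered (power < 0.80)

Power calculation (two-sample t-test, normal approximation):
z_β = d · √(n/2) - z_{α/2}
z_β = 0.31 · √(103/2) - 1.645
z_β = 0.31 · 7.176 - 1.645
z_β = 0.580

Power = Φ(z_β) = Φ(0.580) ≈ 0.719

Effect size d = 0.31 is small by Cohen's convention (0.2/0.5/0.8).

Threshold: power ≥ 0.80 is conventionally adequate.
Power ≈ 0.72 → the study is underpowered (power < 0.80).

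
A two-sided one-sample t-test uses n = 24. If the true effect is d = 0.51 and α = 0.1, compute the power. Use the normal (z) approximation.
Power ≈ 0.80

Power calculation (one-sample t-test, normal approximation):
z_β = d · √n - z_{α/2}
z_β = 0.51 · √24 - 1.645
z_β = 0.51 · 4.899 - 1.645
z_β = 0.854

Power = Φ(z_β) = Φ(0.854) ≈ 0.803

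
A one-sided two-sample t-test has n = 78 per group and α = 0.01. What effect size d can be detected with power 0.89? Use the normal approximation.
d ≈ 0.57

Minimum detectable effect (two-sample t-test, normal approximation):
d = (z_α + z_β) / √(n/2)
d = (2.326 + 1.227) / √(78/2)
d = 3.553 / 6.245
d ≈ 0.57

By Cohen's convention (0.2 small / 0.5 medium / 0.8 large): medium effect.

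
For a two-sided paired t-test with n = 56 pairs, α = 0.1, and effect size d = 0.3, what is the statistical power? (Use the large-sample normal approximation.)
Power ≈ 0.73

Power calculation (paired t-test, normal approximation):
z_β = d · √n - z_{α/2}
z_β = 0.3 · √56 - 1.645
z_β = 0.3 · 7.483 - 1.645
z_β = 0.600

Power = Φ(z_β) = Φ(0.600) ≈ 0.726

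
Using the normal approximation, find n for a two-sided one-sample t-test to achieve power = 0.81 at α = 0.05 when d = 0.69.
n = 17

Sample size formula (one-sample t-test, normal approximation):
n = ((z_{α/2} + z_β) / d)²

z_{α/2} = 1.960 (for α = 0.05, two-sided)
z_β = 0.878 (for power = 0.81)
d = 0.69

n = ((1.960 + 0.878) / 0.69)²
n = (4.113)²
n ≈ 16.92
Round up to the next whole number: n = 17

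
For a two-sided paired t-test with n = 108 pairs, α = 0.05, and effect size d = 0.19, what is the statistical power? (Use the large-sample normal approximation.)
Power ≈ 0.51

Power calculation (paired t-test, normal approximation):
z_β = d · √n - z_{α/2}
z_β = 0.19 · √108 - 1.960
z_β = 0.19 · 10.392 - 1.960
z_β = 0.015

Power = Φ(z_β) = Φ(0.015) ≈ 0.506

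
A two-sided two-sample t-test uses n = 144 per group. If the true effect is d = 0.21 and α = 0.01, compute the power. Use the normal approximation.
Power ≈ 0.21

Power calculation (two-sample t-test, normal approximation):
z_β = d · √(n/2) - z_{α/2}
z_β = 0.21 · √(144/2) - 2.576
z_β = 0.21 · 8.485 - 2.576
z_β = -0.794

Power = Φ(z_β) = Φ(-0.794) ≈ 0.214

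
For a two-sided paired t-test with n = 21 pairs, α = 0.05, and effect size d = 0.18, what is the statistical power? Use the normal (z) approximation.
Power ≈ 0.13

Power calculation (paired t-test, normal approximation):
z_β = d · √n - z_{α/2}
z_β = 0.18 · √21 - 1.960
z_β = 0.18 · 4.583 - 1.960
z_β = -1.135

Power = Φ(z_β) = Φ(-1.135) ≈ 0.128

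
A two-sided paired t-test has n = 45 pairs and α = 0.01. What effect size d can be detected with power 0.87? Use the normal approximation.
d ≈ 0.55

Minimum detectable effect (paired t-test, normal approximation):
d = (z_{α/2} + z_β) / √n
d = (2.576 + 1.126) / √45
d = 3.702 / 6.708
d ≈ 0.55

By Cohen's convention (0.2 small / 0.5 medium / 0.8 large): medium effect.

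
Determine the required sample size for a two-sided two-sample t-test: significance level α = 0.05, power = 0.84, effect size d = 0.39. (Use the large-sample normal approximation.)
n = 115 per group

Sample size formula (two-sample t-test, normal approximation):
n = 2 · ((z_{α/2} + z_β) / d)²

z_{α/2} = 1.960 (for α = 0.05, two-sided)
z_β = 0.994 (for power = 0.84)
d = 0.39

n = 2 · ((1.960 + 0.994) / 0.39)²
n = 2 · (7.574)²
n ≈ 114.73
Round up to the next whole number: n = 115 per group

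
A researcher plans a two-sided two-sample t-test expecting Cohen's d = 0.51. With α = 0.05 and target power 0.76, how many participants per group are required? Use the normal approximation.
n = 55 per group

Sample size formula (two-sample t-test, normal approximation):
n = 2 · ((z_{α/2} + z_β) / d)²

z_{α/2} = 1.960 (for α = 0.05, two-sided)
z_β = 0.706 (for power = 0.76)
d = 0.51

n = 2 · ((1.960 + 0.706) / 0.51)²
n = 2 · (5.227)²
n ≈ 54.64
Round up to the next whole number: n = 55 per group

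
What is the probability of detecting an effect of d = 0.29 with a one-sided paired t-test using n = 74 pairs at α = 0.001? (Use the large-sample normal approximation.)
Power ≈ 0.28

Power calculation (paired t-test, normal approximation):
z_β = d · √n - z_α
z_β = 0.29 · √74 - 3.090
z_β = 0.29 · 8.602 - 3.090
z_β = -0.596

Power = Φ(z_β) = Φ(-0.596) ≈ 0.276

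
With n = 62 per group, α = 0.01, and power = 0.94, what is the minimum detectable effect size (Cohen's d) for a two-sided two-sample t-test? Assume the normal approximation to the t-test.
d ≈ 0.74

Minimum detectable effect (two-sample t-test, normal approximation):
d = (z_{α/2} + z_β) / √(n/2)
d = (2.576 + 1.555) / √(62/2)
d = 4.131 / 5.568
d ≈ 0.74

By Cohen's convention (0.2 small / 0.5 medium / 0.8 large): medium effect.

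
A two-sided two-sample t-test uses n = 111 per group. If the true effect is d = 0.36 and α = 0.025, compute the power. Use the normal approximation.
Power ≈ 0.67

Power calculation (two-sample t-test, normal approximation):
z_β = d · √(n/2) - z_{α/2}
z_β = 0.36 · √(111/2) - 2.241
z_β = 0.36 · 7.450 - 2.241
z_β = 0.441

Power = Φ(z_β) = Φ(0.441) ≈ 0.670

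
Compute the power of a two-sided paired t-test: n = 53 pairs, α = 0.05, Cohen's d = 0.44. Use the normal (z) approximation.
Power ≈ 0.89

Power calculation (paired t-test, normal approximation):
z_β = d · √n - z_{α/2}
z_β = 0.44 · √53 - 1.960
z_β = 0.44 · 7.280 - 1.960
z_β = 1.243

Power = Φ(z_β) = Φ(1.243) ≈ 0.893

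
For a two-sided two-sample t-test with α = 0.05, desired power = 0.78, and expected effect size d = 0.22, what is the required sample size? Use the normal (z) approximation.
n = 309 per group

Sample size formula (two-sample t-test, normal approximation):
n = 2 · ((z_{α/2} + z_β) / d)²

z_{α/2} = 1.960 (for α = 0.05, two-sided)
z_β = 0.772 (for power = 0.78)
d = 0.22

n = 2 · ((1.960 + 0.772) / 0.22)²
n = 2 · (12.418)²
n ≈ 308.41
Round up to the next whole number: n = 309 per group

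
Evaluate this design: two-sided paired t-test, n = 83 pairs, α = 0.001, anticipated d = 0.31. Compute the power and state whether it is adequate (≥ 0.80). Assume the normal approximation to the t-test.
Power ≈ 0.32; the study is underpowered (power < 0.80)

Power calculation (paired t-test, normal approximation):
z_β = d · √n - z_{α/2}
z_β = 0.31 · √83 - 3.291
z_β = 0.31 · 9.110 - 3.291
z_β = -0.466

Power = Φ(z_β) = Φ(-0.466) ≈ 0.321

Effect size d = 0.31 is small by Cohen's convention (0.2/0.5/0.8).

Threshold: power ≥ 0.80 is conventionally adequate.
Power ≈ 0.32 → the study is underpowered (power < 0.80).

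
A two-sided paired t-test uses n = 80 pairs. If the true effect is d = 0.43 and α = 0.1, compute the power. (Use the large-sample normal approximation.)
Power ≈ 0.99

Power calculation (paired t-test, normal approximation):
z_β = d · √n - z_{α/2}
z_β = 0.43 · √80 - 1.645
z_β = 0.43 · 8.944 - 1.645
z_β = 2.201

Power = Φ(z_β) = Φ(2.201) ≈ 0.986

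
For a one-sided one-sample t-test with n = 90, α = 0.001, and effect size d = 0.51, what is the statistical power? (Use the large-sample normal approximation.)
Power ≈ 0.96

Power calculation (one-sample t-test, normal approximation):
z_β = d · √n - z_α
z_β = 0.51 · √90 - 3.090
z_β = 0.51 · 9.487 - 3.090
z_β = 1.748

Power = Φ(z_β) = Φ(1.748) ≈ 0.960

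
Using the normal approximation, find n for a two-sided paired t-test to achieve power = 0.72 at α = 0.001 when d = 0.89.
n = 19 pairs

Sample size formula (paired t-test, normal approximation):
n = ((z_{α/2} + z_β) / d)²

z_{α/2} = 3.291 (for α = 0.001, two-sided)
z_β = 0.583 (for power = 0.72)
d = 0.89

n = ((3.291 + 0.583) / 0.89)²
n = (4.353)²
n ≈ 18.95
Round up to the next whole number: n = 19 pairs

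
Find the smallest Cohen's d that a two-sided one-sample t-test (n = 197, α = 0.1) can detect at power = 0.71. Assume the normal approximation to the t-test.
d ≈ 0.16

Minimum detectable effect (one-sample t-test, normal approximation):
d = (z_{α/2} + z_β) / √n
d = (1.645 + 0.553) / √197
d = 2.198 / 14.036
d ≈ 0.16

By Cohen's convention (0.2 small / 0.5 medium / 0.8 large): very small effect.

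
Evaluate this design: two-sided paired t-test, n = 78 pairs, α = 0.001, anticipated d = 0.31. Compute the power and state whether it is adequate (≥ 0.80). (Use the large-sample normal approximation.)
Power ≈ 0.29; the study is underpowered (power < 0.80)

Power calculation (paired t-test, normal approximation):
z_β = d · √n - z_{α/2}
z_β = 0.31 · √78 - 3.291
z_β = 0.31 · 8.832 - 3.291
z_β = -0.553

Power = Φ(z_β) = Φ(-0.553) ≈ 0.290

Effect size d = 0.31 is small by Cohen's convention (0.2/0.5/0.8).

Threshold: power ≥ 0.80 is conventionally adequate.
Power ≈ 0.29 → the study is underpowered (power < 0.80).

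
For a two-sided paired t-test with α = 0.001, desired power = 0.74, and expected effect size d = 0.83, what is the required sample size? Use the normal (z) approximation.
n = 23 pairs

Sample size formula (paired t-test, normal approximation):
n = ((z_{α/2} + z_β) / d)²

z_{α/2} = 3.291 (for α = 0.001, two-sided)
z_β = 0.643 (for power = 0.74)
d = 0.83

n = ((3.291 + 0.643) / 0.83)²
n = (4.740)²
n ≈ 22.47
Round up to the next whole number: n = 23 pairs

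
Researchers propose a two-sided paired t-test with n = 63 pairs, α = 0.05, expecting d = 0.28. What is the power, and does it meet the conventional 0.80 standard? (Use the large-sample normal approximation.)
Power ≈ 0.60; the study is underpowered (power < 0.80)

Power calculation (paired t-test, normal approximation):
z_β = d · √n - z_{α/2}
z_β = 0.28 · √63 - 1.960
z_β = 0.28 · 7.937 - 1.960
z_β = 0.262

Power = Φ(z_β) = Φ(0.262) ≈ 0.604

Effect size d = 0.28 is small by Cohen's convention (0.2/0.5/0.8).

Threshold: power ≥ 0.80 is conventionally adequate.
Power ≈ 0.60 → the study is underpowered (power < 0.80).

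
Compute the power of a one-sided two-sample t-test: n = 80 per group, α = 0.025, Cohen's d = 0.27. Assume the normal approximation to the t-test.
Power ≈ 0.40

Power calculation (two-sample t-test, normal approximation):
z_β = d · √(n/2) - z_α
z_β = 0.27 · √(80/2) - 1.960
z_β = 0.27 · 6.325 - 1.960
z_β = -0.252

Power = Φ(z_β) = Φ(-0.252) ≈ 0.400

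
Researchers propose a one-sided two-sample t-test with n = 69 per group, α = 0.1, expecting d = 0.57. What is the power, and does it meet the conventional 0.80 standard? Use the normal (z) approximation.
Power ≈ 0.98; the study is adequately powered (power ≥ 0.80)

Power calculation (two-sample t-test, normal approximation):
z_β = d · √(n/2) - z_α
z_β = 0.57 · √(69/2) - 1.282
z_β = 0.57 · 5.874 - 1.282
z_β = 2.066

Power = Φ(z_β) = Φ(2.066) ≈ 0.981

Effect size d = 0.57 is medium by Cohen's convention (0.2/0.5/0.8).

Threshold: power ≥ 0.80 is conventionally adequate.
Power ≈ 0.98 → the study is adequately powered (power ≥ 0.80).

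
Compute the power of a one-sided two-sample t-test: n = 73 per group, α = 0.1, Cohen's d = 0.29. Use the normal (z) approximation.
Power ≈ 0.68

Power calculation (two-sample t-test, normal approximation):
z_β = d · √(n/2) - z_α
z_β = 0.29 · √(73/2) - 1.282
z_β = 0.29 · 6.042 - 1.282
z_β = 0.470

Power = Φ(z_β) = Φ(0.470) ≈ 0.681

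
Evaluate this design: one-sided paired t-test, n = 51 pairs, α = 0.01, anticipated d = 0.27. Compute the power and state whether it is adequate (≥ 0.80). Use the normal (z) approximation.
Power ≈ 0.35; the study is underpowered (power < 0.80)

Power calculation (paired t-test, normal approximation):
z_β = d · √n - z_α
z_β = 0.27 · √51 - 2.326
z_β = 0.27 · 7.141 - 2.326
z_β = -0.398

Power = Φ(z_β) = Φ(-0.398) ≈ 0.345

Effect size d = 0.27 is small by Cohen's convention (0.2/0.5/0.8).

Threshold: power ≥ 0.80 is conventionally adequate.
Power ≈ 0.35 → the study is underpowered (power < 0.80).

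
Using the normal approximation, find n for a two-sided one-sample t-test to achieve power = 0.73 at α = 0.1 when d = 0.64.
n = 13

Sample size formula (one-sample t-test, normal approximation):
n = ((z_{α/2} + z_β) / d)²

z_{α/2} = 1.645 (for α = 0.1, two-sided)
z_β = 0.613 (for power = 0.73)
d = 0.64

n = ((1.645 + 0.613) / 0.64)²
n = (3.528)²
n ≈ 12.45
Round up to the next whole number: n = 13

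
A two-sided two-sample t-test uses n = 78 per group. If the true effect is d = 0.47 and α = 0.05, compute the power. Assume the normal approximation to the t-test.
Power ≈ 0.84

Power calculation (two-sample t-test, normal approximation):
z_β = d · √(n/2) - z_{α/2}
z_β = 0.47 · √(78/2) - 1.960
z_β = 0.47 · 6.245 - 1.960
z_β = 0.975

Power = Φ(z_β) = Φ(0.975) ≈ 0.835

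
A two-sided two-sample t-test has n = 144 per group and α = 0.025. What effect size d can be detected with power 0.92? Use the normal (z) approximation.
d ≈ 0.43

Minimum detectable effect (two-sample t-test, normal approximation):
d = (z_{α/2} + z_β) / √(n/2)
d = (2.241 + 1.405) / √(144/2)
d = 3.646 / 8.485
d ≈ 0.43

By Cohen's convention (0.2 small / 0.5 medium / 0.8 large): small effect.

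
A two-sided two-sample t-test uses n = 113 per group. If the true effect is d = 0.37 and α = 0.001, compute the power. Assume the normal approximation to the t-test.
Power ≈ 0.31

Power calculation (two-sample t-test, normal approximation):
z_β = d · √(n/2) - z_{α/2}
z_β = 0.37 · √(113/2) - 3.291
z_β = 0.37 · 7.517 - 3.291
z_β = -0.509

Power = Φ(z_β) = Φ(-0.509) ≈ 0.305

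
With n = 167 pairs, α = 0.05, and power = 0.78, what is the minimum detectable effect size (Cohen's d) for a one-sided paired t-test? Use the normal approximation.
d ≈ 0.19

Minimum detectable effect (paired t-test, normal approximation):
d = (z_α + z_β) / √n
d = (1.645 + 0.772) / √167
d = 2.417 / 12.923
d ≈ 0.19

By Cohen's convention (0.2 small / 0.5 medium / 0.8 large): very small effect.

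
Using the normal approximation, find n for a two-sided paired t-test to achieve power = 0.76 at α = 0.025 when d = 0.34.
n = 76 pairs

Sample size formula (paired t-test, normal approximation):
n = ((z_{α/2} + z_β) / d)²

z_{α/2} = 2.241 (for α = 0.025, two-sided)
z_β = 0.706 (for power = 0.76)
d = 0.34

n = ((2.241 + 0.706) / 0.34)²
n = (8.668)²
n ≈ 75.13
Round up to the next whole number: n = 76 pairs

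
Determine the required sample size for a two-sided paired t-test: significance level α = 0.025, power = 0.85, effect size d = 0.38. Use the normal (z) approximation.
n = 75 pairs

Sample size formula (paired t-test, normal approximation):
n = ((z_{α/2} + z_β) / d)²

z_{α/2} = 2.241 (for α = 0.025, two-sided)
z_β = 1.036 (for power = 0.85)
d = 0.38

n = ((2.241 + 1.036) / 0.38)²
n = (8.624)²
n ≈ 74.37
Round up to the next whole number: n = 75 pairs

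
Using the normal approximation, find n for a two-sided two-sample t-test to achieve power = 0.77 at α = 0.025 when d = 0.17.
n = 615 per group

Sample size formula (two-sample t-test, normal approximation):
n = 2 · ((z_{α/2} + z_β) / d)²

z_{α/2} = 2.241 (for α = 0.025, two-sided)
z_β = 0.739 (for power = 0.77)
d = 0.17

n = 2 · ((2.241 + 0.739) / 0.17)²
n = 2 · (17.529)²
n ≈ 614.53
Round up to the next whole number: n = 615 per group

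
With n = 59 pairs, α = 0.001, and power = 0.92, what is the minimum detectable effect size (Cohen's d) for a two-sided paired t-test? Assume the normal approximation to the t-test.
d ≈ 0.61

Minimum detectable effect (paired t-test, normal approximation):
d = (z_{α/2} + z_β) / √n
d = (3.291 + 1.405) / √59
d = 4.696 / 7.681
d ≈ 0.61

By Cohen's convention (0.2 small / 0.5 medium / 0.8 large): medium effect.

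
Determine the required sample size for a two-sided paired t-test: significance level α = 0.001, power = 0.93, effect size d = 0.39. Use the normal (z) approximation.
n = 150 pairs

Sample size formula (paired t-test, normal approximation):
n = ((z_{α/2} + z_β) / d)²

z_{α/2} = 3.291 (for α = 0.001, two-sided)
z_β = 1.476 (for power = 0.93)
d = 0.39

n = ((3.291 + 1.476) / 0.39)²
n = (12.223)²
n ≈ 149.40
Round up to the next whole number: n = 150 pairs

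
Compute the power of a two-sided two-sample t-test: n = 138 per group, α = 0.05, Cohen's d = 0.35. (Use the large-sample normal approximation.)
Power ≈ 0.83

Power calculation (two-sample t-test, normal approximation):
z_β = d · √(n/2) - z_{α/2}
z_β = 0.35 · √(138/2) - 1.960
z_β = 0.35 · 8.307 - 1.960
z_β = 0.947

Power = Φ(z_β) = Φ(0.947) ≈ 0.828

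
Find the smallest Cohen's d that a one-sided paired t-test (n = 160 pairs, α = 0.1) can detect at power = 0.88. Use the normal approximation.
d ≈ 0.19

Minimum detectable effect (paired t-test, normal approximation):
d = (z_α + z_β) / √n
d = (1.282 + 1.175) / √160
d = 2.457 / 12.649
d ≈ 0.19

By Cohen's convention (0.2 small / 0.5 medium / 0.8 large): very small effect.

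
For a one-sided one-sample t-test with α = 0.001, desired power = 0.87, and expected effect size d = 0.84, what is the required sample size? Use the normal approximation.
n = 26

Sample size formula (one-sample t-test, normal approximation):
n = ((z_α + z_β) / d)²

z_α = 3.090 (for α = 0.001, one-sided)
z_β = 1.126 (for power = 0.87)
d = 0.84

n = ((3.090 + 1.126) / 0.84)²
n = (5.019)²
n ≈ 25.19
Round up to the next whole number: n = 26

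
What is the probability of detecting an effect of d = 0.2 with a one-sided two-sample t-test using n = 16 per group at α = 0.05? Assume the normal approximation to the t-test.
Power ≈ 0.14

Power calculation (two-sample t-test, normal approximation):
z_β = d · √(n/2) - z_α
z_β = 0.2 · √(16/2) - 1.645
z_β = 0.2 · 2.828 - 1.645
z_β = -1.079

Power = Φ(z_β) = Φ(-1.079) ≈ 0.140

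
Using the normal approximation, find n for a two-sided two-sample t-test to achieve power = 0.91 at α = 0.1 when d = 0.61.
n = 48 per group

Sample size formula (two-sample t-test, normal approximation):
n = 2 · ((z_{α/2} + z_β) / d)²

z_{α/2} = 1.645 (for α = 0.1, two-sided)
z_β = 1.341 (for power = 0.91)
d = 0.61

n = 2 · ((1.645 + 1.341) / 0.61)²
n = 2 · (4.895)²
n ≈ 47.92
Round up to the next whole number: n = 48 per group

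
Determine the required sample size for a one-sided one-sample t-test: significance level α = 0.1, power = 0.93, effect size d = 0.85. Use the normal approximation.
n = 11

Sample size formula (one-sample t-test, normal approximation):
n = ((z_α + z_β) / d)²

z_α = 1.282 (for α = 0.1, one-sided)
z_β = 1.476 (for power = 0.93)
d = 0.85

n = ((1.282 + 1.476) / 0.85)²
n = (3.245)²
n ≈ 10.53
Round up to the next whole number: n = 11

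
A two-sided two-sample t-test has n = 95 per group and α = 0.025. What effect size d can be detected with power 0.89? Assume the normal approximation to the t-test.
d ≈ 0.50

Minimum detectable effect (two-sample t-test, normal approximation):
d = (z_{α/2} + z_β) / √(n/2)
d = (2.241 + 1.227) / √(95/2)
d = 3.468 / 6.892
d ≈ 0.50

By Cohen's convention (0.2 small / 0.5 medium / 0.8 large): medium effect.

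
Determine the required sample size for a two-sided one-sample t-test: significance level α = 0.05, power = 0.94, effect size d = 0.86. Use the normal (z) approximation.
n = 17

Sample size formula (one-sample t-test, normal approximation):
n = ((z_{α/2} + z_β) / d)²

z_{α/2} = 1.960 (for α = 0.05, two-sided)
z_β = 1.555 (for power = 0.94)
d = 0.86

n = ((1.960 + 1.555) / 0.86)²
n = (4.087)²
n ≈ 16.70
Round up to the next whole number: n = 17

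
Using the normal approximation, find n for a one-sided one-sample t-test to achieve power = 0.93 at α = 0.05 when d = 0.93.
n = 12

Sample size formula (one-sample t-test, normal approximation):
n = ((z_α + z_β) / d)²

z_α = 1.645 (for α = 0.05, one-sided)
z_β = 1.476 (for power = 0.93)
d = 0.93

n = ((1.645 + 1.476) / 0.93)²
n = (3.356)²
n ≈ 11.26
Round up to the next whole number: n = 12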